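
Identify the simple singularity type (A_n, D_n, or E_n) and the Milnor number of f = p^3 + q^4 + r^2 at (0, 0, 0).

The Hessian of f at 0 is [[0, 0, 0], [0, 0, 0], [0, 0, 2]] with rank 1, so corank 2. A Groebner basis of the Jacobian ideal J(f) in C{p,q,r} is {q^3, p^2, r}; counting standard monomials gives mu = 6. Corank 2; j^3 = p^3 is a perfect cube, so E-series; the 4-jet and mu = 6 give E_6.

Type E6, Milnor number mu = 6.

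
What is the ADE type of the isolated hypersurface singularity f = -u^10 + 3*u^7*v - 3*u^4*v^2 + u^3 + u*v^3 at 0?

E_{7}

The Hessian of f at 0 has rank 0. Corank 2; j^3 = u^3 is a perfect cube, so E-series; the 4-jet and mu = 7 give E_7.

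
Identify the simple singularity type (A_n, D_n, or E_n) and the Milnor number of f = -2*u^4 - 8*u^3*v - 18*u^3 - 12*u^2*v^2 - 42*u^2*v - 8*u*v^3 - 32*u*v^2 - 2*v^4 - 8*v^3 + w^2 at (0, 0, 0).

Type D_{5}, Milnor number mu = 5.

The Hessian of f at 0 has rank 1. Corank 2; j^3 = -2*(u + v)*(3*u + 2*v)^2 has shape L^2 M (L != M), so D-series; mu = 5 gives D_5.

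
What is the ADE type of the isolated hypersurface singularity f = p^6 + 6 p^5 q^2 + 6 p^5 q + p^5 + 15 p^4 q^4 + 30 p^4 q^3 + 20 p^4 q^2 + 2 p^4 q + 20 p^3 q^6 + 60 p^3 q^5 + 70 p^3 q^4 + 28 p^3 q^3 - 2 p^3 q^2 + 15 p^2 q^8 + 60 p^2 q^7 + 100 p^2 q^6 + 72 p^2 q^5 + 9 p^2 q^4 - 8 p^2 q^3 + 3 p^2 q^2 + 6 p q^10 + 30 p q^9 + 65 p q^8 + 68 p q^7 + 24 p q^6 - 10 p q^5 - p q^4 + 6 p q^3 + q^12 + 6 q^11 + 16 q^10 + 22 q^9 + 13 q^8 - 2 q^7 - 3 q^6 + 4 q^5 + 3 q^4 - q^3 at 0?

The Hessian of f at 0 has rank 0. Corank 2; j^3 = -q^3 is a perfect cube, so E-series; the 5-jet and mu = 8 give E_8.

E_8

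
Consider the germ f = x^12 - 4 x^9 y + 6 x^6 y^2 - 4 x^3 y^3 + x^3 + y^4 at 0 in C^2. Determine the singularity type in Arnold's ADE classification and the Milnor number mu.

The Hessian of f at 0 has rank 0. Corank 2; j^3 = x^3 is a perfect cube, so E-series; the 4-jet and mu = 6 give E_6.

Type E6, Milnor number mu = 6.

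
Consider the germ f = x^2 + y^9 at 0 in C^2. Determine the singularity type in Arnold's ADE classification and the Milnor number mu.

Type A_{8}, Milnor number mu = 8.

The Hessian of f at 0 is [[2, 0], [0, 0]] with rank 1, so corank 1. A Groebner basis of the Jacobian ideal J(f) in C{x,y} is {y^8, x}; counting standard monomials gives mu = 8. Corank 1: A-series; mu = 8 gives A_8.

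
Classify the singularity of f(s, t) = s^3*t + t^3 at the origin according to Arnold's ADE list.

The Hessian of f at 0 is [[0, 0], [0, 0]] with rank 0, so corank 2. A Groebner basis of the Jacobian ideal J(f) in C{s,t} is {s^3 + 3*t^2, s^2*t, t^3}; counting standard monomials gives mu = 7. Corank 2; j^3 = t^3 is a perfect cube, so E-series; the 4-jet and mu = 7 give E_7.

E7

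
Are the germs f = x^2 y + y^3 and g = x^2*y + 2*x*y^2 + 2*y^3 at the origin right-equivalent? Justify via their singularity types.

Yes.

The Hessian of f at 0 has rank 0. Corank 2; j^3 = y*(x^2 + y^2) splits into three distinct lines over C (the quadratic factor has nonzero discriminant), so D_4. The Hessian of g at 0 has rank 0. Corank 2; j^3 = y*(x^2 + 2*x*y + 2*y^2) splits into three distinct lines over C (the quadratic factor has nonzero discriminant), so D_4. Both have type D_4, hence right-equivalent.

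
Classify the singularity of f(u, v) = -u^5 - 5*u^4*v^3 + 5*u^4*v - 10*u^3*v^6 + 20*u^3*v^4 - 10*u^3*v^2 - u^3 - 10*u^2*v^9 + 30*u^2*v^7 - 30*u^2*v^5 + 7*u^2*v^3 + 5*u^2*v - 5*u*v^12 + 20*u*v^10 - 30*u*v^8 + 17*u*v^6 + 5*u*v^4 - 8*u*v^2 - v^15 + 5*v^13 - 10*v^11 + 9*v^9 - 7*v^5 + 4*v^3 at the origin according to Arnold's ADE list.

D_6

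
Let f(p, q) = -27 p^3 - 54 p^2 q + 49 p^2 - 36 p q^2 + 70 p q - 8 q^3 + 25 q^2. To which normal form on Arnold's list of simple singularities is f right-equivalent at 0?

A_{2}

The Hessian of f at 0 has rank 1. Corank 1: A-series; mu = 2 gives A_2.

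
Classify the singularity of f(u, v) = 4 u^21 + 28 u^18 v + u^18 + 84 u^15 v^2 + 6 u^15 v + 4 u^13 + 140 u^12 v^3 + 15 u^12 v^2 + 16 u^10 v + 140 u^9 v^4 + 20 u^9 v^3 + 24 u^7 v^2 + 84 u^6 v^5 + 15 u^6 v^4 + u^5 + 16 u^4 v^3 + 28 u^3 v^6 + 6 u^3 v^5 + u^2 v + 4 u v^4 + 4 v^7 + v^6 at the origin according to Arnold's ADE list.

D_{7}

The Hessian of f at 0 has rank 0. Corank 2; j^3 = u^2*v has shape L^2 M (L != M), so D-series; mu = 7 gives D_7.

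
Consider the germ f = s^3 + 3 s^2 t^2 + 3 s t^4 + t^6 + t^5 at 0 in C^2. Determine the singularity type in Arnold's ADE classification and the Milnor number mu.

The Hessian of f at 0 has rank 0. Corank 2; j^3 = s^3 is a perfect cube, so E-series; the 5-jet and mu = 8 give E_8.

Type E8, Milnor number mu = 8.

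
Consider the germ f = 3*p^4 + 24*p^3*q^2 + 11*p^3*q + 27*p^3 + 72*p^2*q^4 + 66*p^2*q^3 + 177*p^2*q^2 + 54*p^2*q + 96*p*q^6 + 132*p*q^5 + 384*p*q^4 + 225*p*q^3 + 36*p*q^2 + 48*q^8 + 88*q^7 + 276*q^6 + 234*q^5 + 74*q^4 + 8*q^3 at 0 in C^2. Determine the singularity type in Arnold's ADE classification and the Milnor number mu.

Type E_{7}, Milnor number mu = 7.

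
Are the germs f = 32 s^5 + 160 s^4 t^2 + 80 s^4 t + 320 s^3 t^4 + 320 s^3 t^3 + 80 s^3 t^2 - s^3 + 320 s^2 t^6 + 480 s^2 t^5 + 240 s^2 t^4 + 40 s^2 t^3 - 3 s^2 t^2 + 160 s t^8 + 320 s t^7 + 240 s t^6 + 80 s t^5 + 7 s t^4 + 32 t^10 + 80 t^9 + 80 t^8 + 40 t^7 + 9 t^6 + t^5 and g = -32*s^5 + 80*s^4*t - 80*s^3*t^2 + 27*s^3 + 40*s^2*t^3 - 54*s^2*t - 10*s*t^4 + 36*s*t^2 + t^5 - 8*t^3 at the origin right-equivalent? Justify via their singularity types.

Yes.

The Hessian of f at 0 has rank 0. Corank 2; j^3 = -s^3 is a perfect cube, so E-series; the 5-jet and mu = 8 give E_8. The Hessian of g at 0 has rank 0. Corank 2; j^3 = (3*s - 2*t)^3 is a perfect cube, so E-series; the 5-jet and mu = 8 give E_8. Both have type E_8, hence right-equivalent.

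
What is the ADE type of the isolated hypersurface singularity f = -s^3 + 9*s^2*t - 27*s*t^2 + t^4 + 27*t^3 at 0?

E_{6}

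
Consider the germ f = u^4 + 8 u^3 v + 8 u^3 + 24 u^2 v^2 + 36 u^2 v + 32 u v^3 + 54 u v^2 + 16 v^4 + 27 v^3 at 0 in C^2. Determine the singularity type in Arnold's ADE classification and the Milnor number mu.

Type E_6, Milnor number mu = 6.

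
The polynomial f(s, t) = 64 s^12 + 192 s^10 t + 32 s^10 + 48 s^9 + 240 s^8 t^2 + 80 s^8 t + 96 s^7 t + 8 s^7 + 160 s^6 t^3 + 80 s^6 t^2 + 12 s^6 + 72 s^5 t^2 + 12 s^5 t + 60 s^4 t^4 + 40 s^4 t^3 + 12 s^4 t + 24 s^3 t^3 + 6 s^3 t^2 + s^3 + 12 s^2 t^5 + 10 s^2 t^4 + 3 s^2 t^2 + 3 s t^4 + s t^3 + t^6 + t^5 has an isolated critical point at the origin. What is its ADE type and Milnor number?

The Hessian of f at 0 is [[0, 0], [0, 0]] with rank 0, so corank 2. A Groebner basis of the Jacobian ideal J(f) in C{s,t} is {-s^2 + t^4 - t^3/3, s^3, s^2*t + s^2/3 + t^3/9, s^2 + s*t^2 + t^3/3}; counting standard monomials gives mu = 7. Corank 2; j^3 = s^3 is a perfect cube, so E-series; the 4-jet and mu = 7 give E_7.

Type E_{7}, Milnor number mu = 7.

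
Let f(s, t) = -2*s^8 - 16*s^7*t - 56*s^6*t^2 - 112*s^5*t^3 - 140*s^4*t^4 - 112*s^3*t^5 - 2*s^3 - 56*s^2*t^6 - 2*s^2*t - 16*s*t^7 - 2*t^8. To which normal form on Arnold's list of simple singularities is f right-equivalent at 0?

The Hessian of f at 0 has rank 0. Corank 2; j^3 = -2*s^2*(s + t) has shape L^2 M (L != M), so D-series; mu = 9 gives D_9.

D_{9}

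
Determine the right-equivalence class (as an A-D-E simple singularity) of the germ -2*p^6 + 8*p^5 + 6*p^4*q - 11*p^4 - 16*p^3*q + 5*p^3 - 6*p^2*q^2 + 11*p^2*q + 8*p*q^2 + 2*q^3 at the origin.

D_4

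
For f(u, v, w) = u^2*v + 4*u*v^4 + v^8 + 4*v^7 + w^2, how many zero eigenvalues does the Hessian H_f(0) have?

Hessian at 0 has rank 1.

2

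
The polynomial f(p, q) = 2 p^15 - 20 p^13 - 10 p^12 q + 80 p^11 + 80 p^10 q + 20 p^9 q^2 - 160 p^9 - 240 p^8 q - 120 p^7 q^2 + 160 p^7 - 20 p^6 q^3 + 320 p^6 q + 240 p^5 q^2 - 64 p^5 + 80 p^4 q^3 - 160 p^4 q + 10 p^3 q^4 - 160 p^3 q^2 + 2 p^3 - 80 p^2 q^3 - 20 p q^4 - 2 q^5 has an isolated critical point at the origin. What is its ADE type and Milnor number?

Type E_8, Milnor number mu = 8.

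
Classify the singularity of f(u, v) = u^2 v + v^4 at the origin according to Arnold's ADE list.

The Hessian of f at 0 has rank 0. Corank 2; j^3 = u^2*v has shape L^2 M (L != M), so D-series; mu = 5 gives D_5.

D5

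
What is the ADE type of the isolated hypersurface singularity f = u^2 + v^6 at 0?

A_{5}

The Hessian of f at 0 has rank 1. Corank 1: A-series; mu = 5 gives A_5.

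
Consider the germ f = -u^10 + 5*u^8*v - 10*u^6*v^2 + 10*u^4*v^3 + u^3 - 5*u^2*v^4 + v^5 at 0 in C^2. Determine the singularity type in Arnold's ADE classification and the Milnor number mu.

Type E_8, Milnor number mu = 8.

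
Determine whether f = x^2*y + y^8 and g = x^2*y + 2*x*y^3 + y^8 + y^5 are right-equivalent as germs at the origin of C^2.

The Hessian of f at 0 has rank 0. Corank 2; j^3 = x^2*y has shape L^2 M (L != M), so D-series; mu = 9 gives D_9. The Hessian of g at 0 has rank 0. Corank 2; j^3 = x^2*y has shape L^2 M (L != M), so D-series; mu = 9 gives D_9. Both have type D_9, hence right-equivalent.

Yes.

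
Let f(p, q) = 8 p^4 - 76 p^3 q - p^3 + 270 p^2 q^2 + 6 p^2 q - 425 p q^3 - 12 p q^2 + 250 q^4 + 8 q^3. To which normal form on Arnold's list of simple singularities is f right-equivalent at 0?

E7

The Hessian of f at 0 has rank 0. Corank 2; j^3 = -(p - 2*q)^3 is a perfect cube, so E-series; the 4-jet and mu = 7 give E_7.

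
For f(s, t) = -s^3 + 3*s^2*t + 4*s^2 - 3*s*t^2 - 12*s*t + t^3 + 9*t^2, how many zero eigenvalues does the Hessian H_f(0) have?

1

Hessian at 0 has rank 1.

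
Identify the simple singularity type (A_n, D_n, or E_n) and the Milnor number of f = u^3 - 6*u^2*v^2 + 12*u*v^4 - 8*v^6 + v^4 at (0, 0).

Type E6, Milnor number mu = 6.

The Hessian of f at 0 has rank 0. Corank 2; j^3 = u^3 is a perfect cube, so E-series; the 4-jet and mu = 6 give E_6.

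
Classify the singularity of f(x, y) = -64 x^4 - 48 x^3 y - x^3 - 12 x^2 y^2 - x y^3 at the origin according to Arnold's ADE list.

E7

The Hessian of f at 0 is [[0, 0], [0, 0]] with rank 0, so corank 2. A Groebner basis of the Jacobian ideal J(f) in C{x,y} is {3*x^2/16 + y^4 + y^3/16, x^3, x^2*y - x^2/16 - y^3/48, x^2/2 + x*y^2 + y^3/6}; counting standard monomials gives mu = 7. Corank 2; j^3 = -x^3 is a perfect cube, so E-series; the 4-jet and mu = 7 give E_7.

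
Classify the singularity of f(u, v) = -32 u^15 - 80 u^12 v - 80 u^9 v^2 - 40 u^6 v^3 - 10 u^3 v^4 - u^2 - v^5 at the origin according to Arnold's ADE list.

A_4

The Hessian of f at 0 is [[-2, 0], [0, 0]] with rank 1, so corank 1. A Groebner basis of the Jacobian ideal J(f) in C{u,v} is {v^4, u}; counting standard monomials gives mu = 4. Corank 1: A-series; mu = 4 gives A_4.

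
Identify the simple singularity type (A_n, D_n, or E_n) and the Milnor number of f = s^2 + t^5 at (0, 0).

The Hessian of f at 0 is [[2, 0], [0, 0]] with rank 1, so corank 1. A Groebner basis of the Jacobian ideal J(f) in C{s,t} is {t^4, s}; counting standard monomials gives mu = 4. Corank 1: A-series; mu = 4 gives A_4.

Type A4, Milnor number mu = 4.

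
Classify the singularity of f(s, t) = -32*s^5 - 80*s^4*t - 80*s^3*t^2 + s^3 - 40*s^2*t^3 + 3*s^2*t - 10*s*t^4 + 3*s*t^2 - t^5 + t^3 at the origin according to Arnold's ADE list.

E_{8}

The Hessian of f at 0 has rank 0. Corank 2; j^3 = (s + t)^3 is a perfect cube, so E-series; the 5-jet and mu = 8 give E_8.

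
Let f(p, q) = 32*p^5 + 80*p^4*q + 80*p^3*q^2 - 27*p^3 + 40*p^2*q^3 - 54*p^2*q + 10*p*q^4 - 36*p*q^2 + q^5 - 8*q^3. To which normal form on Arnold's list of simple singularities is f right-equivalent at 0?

E_{8}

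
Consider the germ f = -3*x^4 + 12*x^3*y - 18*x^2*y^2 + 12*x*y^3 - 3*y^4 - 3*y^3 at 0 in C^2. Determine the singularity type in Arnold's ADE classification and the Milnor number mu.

Type E6, Milnor number mu = 6.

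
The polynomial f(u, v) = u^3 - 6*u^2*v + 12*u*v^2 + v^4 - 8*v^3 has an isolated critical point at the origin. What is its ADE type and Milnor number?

Type E_{6}, Milnor number mu = 6.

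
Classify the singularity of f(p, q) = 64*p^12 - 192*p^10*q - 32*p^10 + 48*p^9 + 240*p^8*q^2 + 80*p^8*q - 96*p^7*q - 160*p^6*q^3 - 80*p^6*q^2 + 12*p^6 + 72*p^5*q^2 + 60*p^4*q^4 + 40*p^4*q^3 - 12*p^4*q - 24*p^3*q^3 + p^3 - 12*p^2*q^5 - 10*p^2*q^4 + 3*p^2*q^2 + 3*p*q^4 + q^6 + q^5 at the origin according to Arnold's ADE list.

E_8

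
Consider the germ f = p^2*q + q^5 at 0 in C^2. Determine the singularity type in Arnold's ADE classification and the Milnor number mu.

The Hessian of f at 0 has rank 0. Corank 2; j^3 = p^2*q has shape L^2 M (L != M), so D-series; mu = 6 gives D_6.

Type D_{6}, Milnor number mu = 6.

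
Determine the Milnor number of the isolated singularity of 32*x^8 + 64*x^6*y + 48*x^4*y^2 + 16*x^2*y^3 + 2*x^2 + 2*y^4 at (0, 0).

3

The Hessian of f at 0 has rank 1. Corank 1: A-series; mu = 3 gives A_3.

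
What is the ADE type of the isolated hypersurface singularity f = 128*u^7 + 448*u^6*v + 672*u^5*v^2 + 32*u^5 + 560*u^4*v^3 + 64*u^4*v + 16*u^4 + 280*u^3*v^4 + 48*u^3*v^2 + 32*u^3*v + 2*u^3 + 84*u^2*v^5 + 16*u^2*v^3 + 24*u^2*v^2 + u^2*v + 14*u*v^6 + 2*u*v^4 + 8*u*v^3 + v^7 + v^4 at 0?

D_5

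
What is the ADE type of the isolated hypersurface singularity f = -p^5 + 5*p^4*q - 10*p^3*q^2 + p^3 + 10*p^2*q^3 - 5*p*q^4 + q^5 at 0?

E_{8}

The Hessian of f at 0 is [[0, 0], [0, 0]] with rank 0, so corank 2. A Groebner basis of the Jacobian ideal J(f) in C{p,q} is {q^5, p*q^3 - q^4/4, p^2}; counting standard monomials gives mu = 8. Corank 2; j^3 = p^3 is a perfect cube, so E-series; the 5-jet and mu = 8 give E_8.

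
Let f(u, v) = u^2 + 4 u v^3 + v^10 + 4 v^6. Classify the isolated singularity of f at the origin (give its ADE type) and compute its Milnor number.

Type A_{9}, Milnor number mu = 9.

The Hessian of f at 0 has rank 1. Corank 1: A-series; mu = 9 gives A_9.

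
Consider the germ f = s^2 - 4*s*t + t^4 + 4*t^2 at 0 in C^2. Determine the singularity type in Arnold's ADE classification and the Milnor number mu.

Type A_{3}, Milnor number mu = 3.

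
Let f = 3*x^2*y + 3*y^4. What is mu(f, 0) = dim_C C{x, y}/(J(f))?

The Hessian of f at 0 has rank 0. Corank 2; j^3 = 3*x^2*y has shape L^2 M (L != M), so D-series; mu = 5 gives D_5.

5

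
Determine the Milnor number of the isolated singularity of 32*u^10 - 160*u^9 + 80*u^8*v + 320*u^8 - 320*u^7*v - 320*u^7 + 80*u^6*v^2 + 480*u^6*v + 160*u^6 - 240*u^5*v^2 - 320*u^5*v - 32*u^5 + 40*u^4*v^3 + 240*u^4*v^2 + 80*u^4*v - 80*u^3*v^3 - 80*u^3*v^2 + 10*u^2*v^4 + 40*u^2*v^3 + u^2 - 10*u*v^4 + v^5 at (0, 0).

4

The Hessian of f at 0 has rank 1. Corank 1: A-series; mu = 4 gives A_4.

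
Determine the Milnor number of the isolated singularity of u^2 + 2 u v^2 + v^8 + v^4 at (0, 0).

The Hessian of f at 0 is [[2, 0], [0, 0]] with rank 1, so corank 1. A Groebner basis of the Jacobian ideal J(f) in C{u,v} is {u^4, u^3*v, u + v^2}; counting standard monomials gives mu = 7. Corank 1: A-series; mu = 7 gives A_7.

7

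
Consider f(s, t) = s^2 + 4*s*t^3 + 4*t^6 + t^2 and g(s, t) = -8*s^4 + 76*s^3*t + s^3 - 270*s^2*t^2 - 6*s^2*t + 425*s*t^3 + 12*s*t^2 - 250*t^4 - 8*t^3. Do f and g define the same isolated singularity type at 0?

The Hessian of f at 0 has rank 2. Corank 0: nondegenerate Morse point, so A_1. The Hessian of g at 0 has rank 0. Corank 2; j^3 = (s - 2*t)^3 is a perfect cube, so E-series; the 4-jet and mu = 7 give E_7. f is A_1 but g is E_7, hence not right-equivalent.

No.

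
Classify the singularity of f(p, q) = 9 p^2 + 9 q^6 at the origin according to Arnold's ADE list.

A_{5}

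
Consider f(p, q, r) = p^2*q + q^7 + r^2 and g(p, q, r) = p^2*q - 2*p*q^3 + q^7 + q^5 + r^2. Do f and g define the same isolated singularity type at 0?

Yes.

The Hessian of f at 0 is [[0, 0, 0], [0, 0, 0], [0, 0, 2]] with rank 1, so corank 2. A Groebner basis of the Jacobian ideal J(f) in C{p,q,r} is {p^2/7 + q^6, p^3, p*q, r}; counting standard monomials gives mu = 8. Corank 2; j^3 = p^2*q has shape L^2 M (L != M), so D-series; mu = 8 gives D_8. The Hessian of g at 0 is [[0, 0, 0], [0, 0, 0], [0, 0, 2]] with rank 1, so corank 2. A Groebner basis of the Jacobian ideal J(g) in C{p,q,r} is {p^2*q^2 + p^2/7 - p*q^2/7, p^3 + p^2/7 - p*q^2/7, -p*q + q^3, r}; counting standard monomials gives mu = 8. Corank 2; j^3 = p^2*q has shape L^2 M (L != M), so D-series; mu = 8 gives D_8. Both have type D_8, hence right-equivalent.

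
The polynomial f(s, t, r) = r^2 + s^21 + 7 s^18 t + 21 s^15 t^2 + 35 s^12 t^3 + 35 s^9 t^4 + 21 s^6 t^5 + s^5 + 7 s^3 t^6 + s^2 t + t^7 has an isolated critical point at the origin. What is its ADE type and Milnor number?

Type D_8, Milnor number mu = 8.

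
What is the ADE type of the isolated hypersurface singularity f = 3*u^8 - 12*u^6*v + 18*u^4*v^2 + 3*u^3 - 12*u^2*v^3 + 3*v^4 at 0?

E6

The Hessian of f at 0 has rank 0. Corank 2; j^3 = 3*u^3 is a perfect cube, so E-series; the 4-jet and mu = 6 give E_6.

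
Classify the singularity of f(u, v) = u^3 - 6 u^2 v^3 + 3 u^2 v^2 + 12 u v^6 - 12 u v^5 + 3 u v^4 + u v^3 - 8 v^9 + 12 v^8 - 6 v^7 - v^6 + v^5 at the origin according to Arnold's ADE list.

The Hessian of f at 0 has rank 0. Corank 2; j^3 = u^3 is a perfect cube, so E-series; the 4-jet and mu = 7 give E_7.

E_{7}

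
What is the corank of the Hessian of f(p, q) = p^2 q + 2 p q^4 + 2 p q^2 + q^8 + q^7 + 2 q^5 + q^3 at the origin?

2

Hessian at 0 has rank 0.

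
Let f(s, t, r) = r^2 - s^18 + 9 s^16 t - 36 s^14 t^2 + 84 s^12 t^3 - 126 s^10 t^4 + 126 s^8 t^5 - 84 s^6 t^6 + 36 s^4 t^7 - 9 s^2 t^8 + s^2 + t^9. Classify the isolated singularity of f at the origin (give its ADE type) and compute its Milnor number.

Type A8, Milnor number mu = 8.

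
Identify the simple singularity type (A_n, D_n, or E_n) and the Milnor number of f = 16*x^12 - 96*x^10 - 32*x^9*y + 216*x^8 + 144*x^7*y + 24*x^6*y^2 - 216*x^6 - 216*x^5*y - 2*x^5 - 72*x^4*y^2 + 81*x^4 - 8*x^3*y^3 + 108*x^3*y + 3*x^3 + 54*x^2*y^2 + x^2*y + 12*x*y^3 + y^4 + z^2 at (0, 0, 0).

The Hessian of f at 0 has rank 1. Corank 2; j^3 = x^2*(3*x + y) has shape L^2 M (L != M), so D-series; mu = 5 gives D_5.

Type D5, Milnor number mu = 5.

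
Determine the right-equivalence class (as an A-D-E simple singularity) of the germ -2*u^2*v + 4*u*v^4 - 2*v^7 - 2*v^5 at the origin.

The Hessian of f at 0 is [[0, 0], [0, 0]] with rank 0, so corank 2. A Groebner basis of the Jacobian ideal J(f) in C{u,v} is {-u*v + v^4, u*v^2, u^2 + 5*u*v}; counting standard monomials gives mu = 6. Corank 2; j^3 = -2*u^2*v has shape L^2 M (L != M), so D-series; mu = 6 gives D_6.

D6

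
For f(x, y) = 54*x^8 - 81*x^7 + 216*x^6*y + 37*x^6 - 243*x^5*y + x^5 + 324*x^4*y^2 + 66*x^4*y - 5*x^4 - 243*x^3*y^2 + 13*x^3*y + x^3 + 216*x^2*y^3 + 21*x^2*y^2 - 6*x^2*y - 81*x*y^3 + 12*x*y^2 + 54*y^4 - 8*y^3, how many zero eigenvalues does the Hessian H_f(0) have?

2

Hessian at 0 has rank 0.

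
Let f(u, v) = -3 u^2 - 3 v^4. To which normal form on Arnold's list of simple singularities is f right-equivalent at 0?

A_{3}

The Hessian of f at 0 has rank 1. Corank 1: A-series; mu = 3 gives A_3.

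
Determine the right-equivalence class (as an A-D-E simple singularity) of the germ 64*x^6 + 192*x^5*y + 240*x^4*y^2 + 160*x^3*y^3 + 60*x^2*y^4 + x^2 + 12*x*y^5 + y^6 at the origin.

A5

The Hessian of f at 0 has rank 1. Corank 1: A-series; mu = 5 gives A_5.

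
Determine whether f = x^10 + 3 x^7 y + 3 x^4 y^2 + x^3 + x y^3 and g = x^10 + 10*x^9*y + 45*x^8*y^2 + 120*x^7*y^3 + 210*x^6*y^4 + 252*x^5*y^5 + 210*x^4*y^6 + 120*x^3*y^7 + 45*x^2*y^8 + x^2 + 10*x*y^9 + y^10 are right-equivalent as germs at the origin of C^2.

No.

The Hessian of f at 0 has rank 0. Corank 2; j^3 = x^3 is a perfect cube, so E-series; the 4-jet and mu = 7 give E_7. The Hessian of g at 0 has rank 1. Corank 1: A-series; mu = 9 gives A_9. f is E_7 but g is A_9, hence not right-equivalent.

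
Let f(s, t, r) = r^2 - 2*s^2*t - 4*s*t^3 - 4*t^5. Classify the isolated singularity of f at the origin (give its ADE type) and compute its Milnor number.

Type D6, Milnor number mu = 6.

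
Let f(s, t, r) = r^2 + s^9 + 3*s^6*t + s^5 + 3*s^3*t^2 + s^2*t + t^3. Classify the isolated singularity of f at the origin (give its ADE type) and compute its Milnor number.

Type D4, Milnor number mu = 4.

The Hessian of f at 0 has rank 1. Corank 2; j^3 = t*(s^2 + t^2) splits into three distinct lines over C (the quadratic factor has nonzero discriminant), so D_4.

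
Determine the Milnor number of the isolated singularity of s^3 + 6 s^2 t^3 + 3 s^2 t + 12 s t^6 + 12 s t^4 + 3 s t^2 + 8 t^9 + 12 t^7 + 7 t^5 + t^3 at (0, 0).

8

The Hessian of f at 0 has rank 0. Corank 2; j^3 = (s + t)^3 is a perfect cube, so E-series; the 5-jet and mu = 8 give E_8.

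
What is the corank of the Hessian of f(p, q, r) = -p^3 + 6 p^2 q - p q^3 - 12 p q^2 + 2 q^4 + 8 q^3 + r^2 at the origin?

2

Hessian at 0 has rank 1.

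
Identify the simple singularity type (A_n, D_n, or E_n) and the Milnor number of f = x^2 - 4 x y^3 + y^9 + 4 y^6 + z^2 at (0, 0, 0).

Type A8, Milnor number mu = 8.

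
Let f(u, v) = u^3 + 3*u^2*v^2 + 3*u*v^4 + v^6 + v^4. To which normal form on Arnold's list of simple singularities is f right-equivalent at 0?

E6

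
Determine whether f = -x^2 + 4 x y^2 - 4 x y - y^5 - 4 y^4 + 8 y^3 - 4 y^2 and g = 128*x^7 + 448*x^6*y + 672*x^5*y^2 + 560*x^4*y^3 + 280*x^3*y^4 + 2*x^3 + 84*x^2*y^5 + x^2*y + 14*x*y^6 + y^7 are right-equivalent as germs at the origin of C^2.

The Hessian of f at 0 has rank 1. Corank 1: A-series; mu = 4 gives A_4. The Hessian of g at 0 has rank 0. Corank 2; j^3 = x^2*(2*x + y) has shape L^2 M (L != M), so D-series; mu = 8 gives D_8. f is A_4 but g is D_8, hence not right-equivalent.

No.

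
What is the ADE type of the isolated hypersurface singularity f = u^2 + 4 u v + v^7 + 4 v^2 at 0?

The Hessian of f at 0 has rank 1. Corank 1: A-series; mu = 6 gives A_6.

A_6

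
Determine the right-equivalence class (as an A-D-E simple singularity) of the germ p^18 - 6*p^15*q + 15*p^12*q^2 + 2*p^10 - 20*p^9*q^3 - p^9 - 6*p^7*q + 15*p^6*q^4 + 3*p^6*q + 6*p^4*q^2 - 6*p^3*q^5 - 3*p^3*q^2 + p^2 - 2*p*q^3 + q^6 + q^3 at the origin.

A2

The Hessian of f at 0 has rank 1. Corank 1: A-series; mu = 2 gives A_2.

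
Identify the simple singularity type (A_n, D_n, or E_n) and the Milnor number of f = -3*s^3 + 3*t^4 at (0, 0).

The Hessian of f at 0 has rank 0. Corank 2; j^3 = -3*s^3 is a perfect cube, so E-series; the 4-jet and mu = 6 give E_6.

Type E6, Milnor number mu = 6.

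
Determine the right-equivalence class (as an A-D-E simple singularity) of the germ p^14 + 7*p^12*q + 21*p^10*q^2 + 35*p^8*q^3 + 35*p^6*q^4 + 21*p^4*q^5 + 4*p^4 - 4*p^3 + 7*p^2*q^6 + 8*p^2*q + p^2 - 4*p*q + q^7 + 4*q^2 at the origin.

A_{6}

The Hessian of f at 0 is [[2, -4], [-4, 8]] with rank 1, so corank 1. A Groebner basis of the Jacobian ideal J(f) in C{p,q} is {-7*p*q/48 + 5*p/384 + q^4 + q^3/3 + 3*q^2/16 - 5*q/192, p*q^2 - p*q/3 + p/48 - 2*q^3/3 + q^2/2 - q/24, p^2 - p/2 + q}; counting standard monomials gives mu = 6. Corank 1: A-series; mu = 6 gives A_6.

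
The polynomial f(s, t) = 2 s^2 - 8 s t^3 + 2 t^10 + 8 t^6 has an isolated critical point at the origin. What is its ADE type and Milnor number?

The Hessian of f at 0 is [[4, 0], [0, 0]] with rank 1, so corank 1. A Groebner basis of the Jacobian ideal J(f) in C{s,t} is {s^3, -s/2 + t^3}; counting standard monomials gives mu = 9. Corank 1: A-series; mu = 9 gives A_9.

Type A_9, Milnor number mu = 9.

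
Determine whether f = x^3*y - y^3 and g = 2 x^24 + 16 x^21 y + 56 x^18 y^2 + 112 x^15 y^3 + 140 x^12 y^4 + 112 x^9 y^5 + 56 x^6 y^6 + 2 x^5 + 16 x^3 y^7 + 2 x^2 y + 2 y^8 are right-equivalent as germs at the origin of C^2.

The Hessian of f at 0 has rank 0. Corank 2; j^3 = -y^3 is a perfect cube, so E-series; the 4-jet and mu = 7 give E_7. The Hessian of g at 0 has rank 0. Corank 2; j^3 = 2*x^2*y has shape L^2 M (L != M), so D-series; mu = 9 gives D_9. f is E_7 but g is D_9, hence not right-equivalent.

No.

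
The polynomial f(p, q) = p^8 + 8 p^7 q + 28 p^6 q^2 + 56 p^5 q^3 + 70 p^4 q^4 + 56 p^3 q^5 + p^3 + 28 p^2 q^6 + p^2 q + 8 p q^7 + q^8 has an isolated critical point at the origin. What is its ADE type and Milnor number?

Type D_9, Milnor number mu = 9.

The Hessian of f at 0 has rank 0. Corank 2; j^3 = p^2*(p + q) has shape L^2 M (L != M), so D-series; mu = 9 gives D_9.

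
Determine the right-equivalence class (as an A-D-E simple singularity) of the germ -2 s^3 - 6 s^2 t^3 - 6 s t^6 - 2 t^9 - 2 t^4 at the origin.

The Hessian of f at 0 is [[0, 0], [0, 0]] with rank 0, so corank 2. A Groebner basis of the Jacobian ideal J(f) in C{s,t} is {t^3, s^2}; counting standard monomials gives mu = 6. Corank 2; j^3 = -2*s^3 is a perfect cube, so E-series; the 4-jet and mu = 6 give E_6.

E_{6}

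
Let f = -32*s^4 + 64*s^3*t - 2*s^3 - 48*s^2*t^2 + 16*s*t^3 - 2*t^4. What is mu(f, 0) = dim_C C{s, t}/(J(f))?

The Hessian of f at 0 has rank 0. Corank 2; j^3 = -2*s^3 is a perfect cube, so E-series; the 4-jet and mu = 6 give E_6.

6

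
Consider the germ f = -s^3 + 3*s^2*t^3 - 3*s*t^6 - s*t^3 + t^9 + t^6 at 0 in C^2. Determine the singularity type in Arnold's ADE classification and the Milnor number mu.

Type E7, Milnor number mu = 7.

The Hessian of f at 0 has rank 0. Corank 2; j^3 = -s^3 is a perfect cube, so E-series; the 4-jet and mu = 7 give E_7.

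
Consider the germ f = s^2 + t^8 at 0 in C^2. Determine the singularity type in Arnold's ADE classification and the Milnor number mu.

The Hessian of f at 0 is [[2, 0], [0, 0]] with rank 1, so corank 1. A Groebner basis of the Jacobian ideal J(f) in C{s,t} is {t^7, s}; counting standard monomials gives mu = 7. Corank 1: A-series; mu = 7 gives A_7.

Type A7, Milnor number mu = 7.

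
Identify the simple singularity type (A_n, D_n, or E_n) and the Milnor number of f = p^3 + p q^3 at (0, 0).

Type E7, Milnor number mu = 7.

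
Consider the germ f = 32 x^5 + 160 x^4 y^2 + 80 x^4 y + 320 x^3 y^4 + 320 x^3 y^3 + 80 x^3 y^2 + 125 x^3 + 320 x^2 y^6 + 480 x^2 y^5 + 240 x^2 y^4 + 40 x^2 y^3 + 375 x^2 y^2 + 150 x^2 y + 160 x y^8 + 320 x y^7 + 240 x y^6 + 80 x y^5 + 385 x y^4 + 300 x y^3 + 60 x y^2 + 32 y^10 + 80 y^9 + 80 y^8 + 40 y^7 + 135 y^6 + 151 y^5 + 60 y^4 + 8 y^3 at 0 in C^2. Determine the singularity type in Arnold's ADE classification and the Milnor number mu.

Type E8, Milnor number mu = 8.

The Hessian of f at 0 has rank 0. Corank 2; j^3 = (5*x + 2*y)^3 is a perfect cube, so E-series; the 5-jet and mu = 8 give E_8.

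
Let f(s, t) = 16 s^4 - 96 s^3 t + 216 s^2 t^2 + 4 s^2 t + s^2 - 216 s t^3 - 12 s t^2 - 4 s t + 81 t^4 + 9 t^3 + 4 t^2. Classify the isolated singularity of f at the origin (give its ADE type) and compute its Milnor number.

Type A2, Milnor number mu = 2.

The Hessian of f at 0 is [[2, -4], [-4, 8]] with rank 1, so corank 1. A Groebner basis of the Jacobian ideal J(f) in C{s,t} is {t^2, s - 2*t}; counting standard monomials gives mu = 2. Corank 1: A-series; mu = 2 gives A_2.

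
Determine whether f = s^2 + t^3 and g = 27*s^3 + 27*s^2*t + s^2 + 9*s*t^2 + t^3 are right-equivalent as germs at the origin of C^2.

Yes.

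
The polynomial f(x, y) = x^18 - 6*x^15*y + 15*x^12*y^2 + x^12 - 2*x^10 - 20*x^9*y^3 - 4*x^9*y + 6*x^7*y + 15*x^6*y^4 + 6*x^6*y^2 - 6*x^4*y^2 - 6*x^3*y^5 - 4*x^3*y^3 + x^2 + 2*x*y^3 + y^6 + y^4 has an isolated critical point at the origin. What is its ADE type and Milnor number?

Type A_{3}, Milnor number mu = 3.

The Hessian of f at 0 has rank 1. Corank 1: A-series; mu = 3 gives A_3.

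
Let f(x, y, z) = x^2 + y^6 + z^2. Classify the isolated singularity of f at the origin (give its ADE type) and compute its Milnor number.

Type A5, Milnor number mu = 5.

The Hessian of f at 0 has rank 2. Corank 1: A-series; mu = 5 gives A_5.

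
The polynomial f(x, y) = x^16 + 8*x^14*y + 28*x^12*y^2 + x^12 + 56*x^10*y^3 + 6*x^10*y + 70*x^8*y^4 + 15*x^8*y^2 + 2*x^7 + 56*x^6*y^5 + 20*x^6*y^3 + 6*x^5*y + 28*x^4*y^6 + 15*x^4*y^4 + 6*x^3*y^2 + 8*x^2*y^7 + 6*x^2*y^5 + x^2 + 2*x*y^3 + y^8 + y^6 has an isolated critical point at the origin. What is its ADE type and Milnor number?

Type A_7, Milnor number mu = 7.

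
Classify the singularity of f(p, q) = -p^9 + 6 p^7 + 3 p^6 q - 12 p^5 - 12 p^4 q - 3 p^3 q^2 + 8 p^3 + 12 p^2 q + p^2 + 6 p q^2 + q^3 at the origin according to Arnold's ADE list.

A_2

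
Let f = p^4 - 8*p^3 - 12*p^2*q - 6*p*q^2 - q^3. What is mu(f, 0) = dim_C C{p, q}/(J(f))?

6

The Hessian of f at 0 is [[0, 0], [0, 0]] with rank 0, so corank 2. A Groebner basis of the Jacobian ideal J(f) in C{p,q} is {q^4, p*q^2 + q^3/3, p^2 + p*q + q^2/4}; counting standard monomials gives mu = 6. Corank 2; j^3 = -(2*p + q)^3 is a perfect cube, so E-series; the 4-jet and mu = 6 give E_6.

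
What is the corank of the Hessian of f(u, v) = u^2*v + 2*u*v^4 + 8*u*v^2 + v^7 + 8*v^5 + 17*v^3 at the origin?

2

The Hessian at 0 is [[0, 0], [0, 0]] of rank 0; hence corank 2.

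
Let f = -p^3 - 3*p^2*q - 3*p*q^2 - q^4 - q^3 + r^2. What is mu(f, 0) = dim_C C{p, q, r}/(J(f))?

The Hessian of f at 0 has rank 1. Corank 2; j^3 = -(p + q)^3 is a perfect cube, so E-series; the 4-jet and mu = 6 give E_6.

6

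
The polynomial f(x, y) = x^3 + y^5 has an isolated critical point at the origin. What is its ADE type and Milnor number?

The Hessian of f at 0 has rank 0. Corank 2; j^3 = x^3 is a perfect cube, so E-series; the 5-jet and mu = 8 give E_8.

Type E_8, Milnor number mu = 8.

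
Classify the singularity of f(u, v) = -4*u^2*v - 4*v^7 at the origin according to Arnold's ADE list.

The Hessian of f at 0 has rank 0. Corank 2; j^3 = -4*u^2*v has shape L^2 M (L != M), so D-series; mu = 8 gives D_8.

D_{8}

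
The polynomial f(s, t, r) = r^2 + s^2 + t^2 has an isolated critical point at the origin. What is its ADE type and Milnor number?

Type A_{1}, Milnor number mu = 1.

The Hessian of f at 0 has rank 3. Corank 0: nondegenerate Morse point, so A_1.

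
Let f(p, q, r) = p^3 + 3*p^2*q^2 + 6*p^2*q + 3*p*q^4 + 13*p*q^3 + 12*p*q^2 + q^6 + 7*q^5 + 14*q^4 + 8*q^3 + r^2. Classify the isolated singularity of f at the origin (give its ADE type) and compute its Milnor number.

The Hessian of f at 0 has rank 1. Corank 2; j^3 = (p + 2*q)^3 is a perfect cube, so E-series; the 4-jet and mu = 7 give E_7.

Type E_7, Milnor number mu = 7.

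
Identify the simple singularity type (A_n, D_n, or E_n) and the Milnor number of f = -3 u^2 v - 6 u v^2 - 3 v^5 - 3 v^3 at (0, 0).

The Hessian of f at 0 has rank 0. Corank 2; j^3 = -3*v*(u + v)^2 has shape L^2 M (L != M), so D-series; mu = 6 gives D_6.

Type D_6, Milnor number mu = 6.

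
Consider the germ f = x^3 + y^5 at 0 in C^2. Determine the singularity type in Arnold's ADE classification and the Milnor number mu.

The Hessian of f at 0 has rank 0. Corank 2; j^3 = x^3 is a perfect cube, so E-series; the 5-jet and mu = 8 give E_8.

Type E_8, Milnor number mu = 8.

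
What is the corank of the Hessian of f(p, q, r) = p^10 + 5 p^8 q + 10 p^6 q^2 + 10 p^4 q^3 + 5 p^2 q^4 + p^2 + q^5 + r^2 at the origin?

Hessian at 0 has rank 2.

1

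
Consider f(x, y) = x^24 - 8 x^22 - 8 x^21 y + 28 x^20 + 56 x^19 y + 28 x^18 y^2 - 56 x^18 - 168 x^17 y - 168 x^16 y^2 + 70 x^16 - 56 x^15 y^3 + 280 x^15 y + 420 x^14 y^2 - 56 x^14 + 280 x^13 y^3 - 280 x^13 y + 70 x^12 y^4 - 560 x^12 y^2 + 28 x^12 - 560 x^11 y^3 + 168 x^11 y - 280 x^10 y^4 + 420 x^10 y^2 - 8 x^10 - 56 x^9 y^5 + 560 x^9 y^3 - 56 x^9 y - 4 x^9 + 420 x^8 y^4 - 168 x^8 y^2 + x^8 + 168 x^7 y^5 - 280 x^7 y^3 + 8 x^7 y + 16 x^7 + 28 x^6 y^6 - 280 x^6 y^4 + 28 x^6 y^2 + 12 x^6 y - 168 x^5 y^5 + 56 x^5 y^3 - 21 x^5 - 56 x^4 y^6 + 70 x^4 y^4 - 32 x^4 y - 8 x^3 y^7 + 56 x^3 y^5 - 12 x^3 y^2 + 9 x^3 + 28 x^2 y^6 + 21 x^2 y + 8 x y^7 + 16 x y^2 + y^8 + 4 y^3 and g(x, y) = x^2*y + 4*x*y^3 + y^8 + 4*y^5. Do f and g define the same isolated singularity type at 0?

Yes.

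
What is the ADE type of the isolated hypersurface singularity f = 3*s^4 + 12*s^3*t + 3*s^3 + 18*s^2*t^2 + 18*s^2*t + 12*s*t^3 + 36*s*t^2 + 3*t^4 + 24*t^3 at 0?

E6

The Hessian of f at 0 has rank 0. Corank 2; j^3 = 3*(s + 2*t)^3 is a perfect cube, so E-series; the 4-jet and mu = 6 give E_6.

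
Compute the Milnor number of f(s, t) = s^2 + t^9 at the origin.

8

The Hessian of f at 0 has rank 1. Corank 1: A-series; mu = 8 gives A_8.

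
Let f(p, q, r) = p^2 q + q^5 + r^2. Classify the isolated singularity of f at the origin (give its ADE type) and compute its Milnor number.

Type D_{6}, Milnor number mu = 6.

The Hessian of f at 0 has rank 1. Corank 2; j^3 = p^2*q has shape L^2 M (L != M), so D-series; mu = 6 gives D_6.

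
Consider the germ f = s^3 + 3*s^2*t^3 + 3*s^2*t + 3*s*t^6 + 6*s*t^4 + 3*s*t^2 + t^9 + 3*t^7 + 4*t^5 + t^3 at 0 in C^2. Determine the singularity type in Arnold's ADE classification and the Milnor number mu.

The Hessian of f at 0 has rank 0. Corank 2; j^3 = (s + t)^3 is a perfect cube, so E-series; the 5-jet and mu = 8 give E_8.

Type E_8, Milnor number mu = 8.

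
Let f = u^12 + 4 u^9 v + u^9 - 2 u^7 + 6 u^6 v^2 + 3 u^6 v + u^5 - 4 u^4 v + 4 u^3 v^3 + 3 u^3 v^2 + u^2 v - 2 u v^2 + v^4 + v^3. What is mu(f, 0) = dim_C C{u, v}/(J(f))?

5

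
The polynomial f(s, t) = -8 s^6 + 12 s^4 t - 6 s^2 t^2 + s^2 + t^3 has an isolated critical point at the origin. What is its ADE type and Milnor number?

Type A_2, Milnor number mu = 2.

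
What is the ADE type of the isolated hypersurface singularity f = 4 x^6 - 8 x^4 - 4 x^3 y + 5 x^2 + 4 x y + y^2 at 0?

The Hessian of f at 0 is [[10, 4], [4, 2]] with rank 2, so corank 0. A Groebner basis of the Jacobian ideal J(f) in C{x,y} is {x, y}; counting standard monomials gives mu = 1. Corank 0: nondegenerate Morse point, so A_1.

A_1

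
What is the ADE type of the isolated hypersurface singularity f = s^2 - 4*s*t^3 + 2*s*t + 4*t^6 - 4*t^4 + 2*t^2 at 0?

A1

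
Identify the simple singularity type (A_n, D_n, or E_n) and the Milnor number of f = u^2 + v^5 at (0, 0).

The Hessian of f at 0 is [[2, 0], [0, 0]] with rank 1, so corank 1. A Groebner basis of the Jacobian ideal J(f) in C{u,v} is {v^4, u}; counting standard monomials gives mu = 4. Corank 1: A-series; mu = 4 gives A_4.

Type A_{4}, Milnor number mu = 4.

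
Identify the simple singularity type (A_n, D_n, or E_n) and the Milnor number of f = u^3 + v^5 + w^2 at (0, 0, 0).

Type E8, Milnor number mu = 8.

The Hessian of f at 0 has rank 1. Corank 2; j^3 = u^3 is a perfect cube, so E-series; the 5-jet and mu = 8 give E_8.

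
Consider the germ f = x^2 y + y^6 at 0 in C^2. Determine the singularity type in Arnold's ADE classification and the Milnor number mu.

The Hessian of f at 0 is [[0, 0], [0, 0]] with rank 0, so corank 2. A Groebner basis of the Jacobian ideal J(f) in C{x,y} is {x^2/6 + y^5, x^3, x*y}; counting standard monomials gives mu = 7. Corank 2; j^3 = x^2*y has shape L^2 M (L != M), so D-series; mu = 7 gives D_7.

Type D_7, Milnor number mu = 7.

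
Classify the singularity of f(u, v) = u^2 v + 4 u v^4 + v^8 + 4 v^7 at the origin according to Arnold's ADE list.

The Hessian of f at 0 has rank 0. Corank 2; j^3 = u^2*v has shape L^2 M (L != M), so D-series; mu = 9 gives D_9.

D9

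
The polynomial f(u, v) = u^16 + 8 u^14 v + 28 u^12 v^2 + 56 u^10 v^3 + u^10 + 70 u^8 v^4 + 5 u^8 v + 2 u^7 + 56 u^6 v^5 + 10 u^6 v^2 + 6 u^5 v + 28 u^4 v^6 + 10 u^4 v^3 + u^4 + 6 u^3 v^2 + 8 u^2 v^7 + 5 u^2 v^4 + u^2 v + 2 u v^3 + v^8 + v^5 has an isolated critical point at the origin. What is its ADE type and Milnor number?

Type D9, Milnor number mu = 9.

The Hessian of f at 0 has rank 0. Corank 2; j^3 = u^2*v has shape L^2 M (L != M), so D-series; mu = 9 gives D_9.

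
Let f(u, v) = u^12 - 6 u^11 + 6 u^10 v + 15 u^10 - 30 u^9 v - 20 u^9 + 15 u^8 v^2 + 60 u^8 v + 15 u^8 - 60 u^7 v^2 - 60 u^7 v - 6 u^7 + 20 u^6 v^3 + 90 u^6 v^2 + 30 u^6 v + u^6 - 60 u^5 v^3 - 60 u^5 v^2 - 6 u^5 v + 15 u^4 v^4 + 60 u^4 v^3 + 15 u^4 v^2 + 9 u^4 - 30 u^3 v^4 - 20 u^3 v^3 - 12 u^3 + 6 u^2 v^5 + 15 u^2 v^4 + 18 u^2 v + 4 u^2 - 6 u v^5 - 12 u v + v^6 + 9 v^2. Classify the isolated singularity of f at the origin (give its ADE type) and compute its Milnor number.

The Hessian of f at 0 has rank 1. Corank 1: A-series; mu = 5 gives A_5.

Type A5, Milnor number mu = 5.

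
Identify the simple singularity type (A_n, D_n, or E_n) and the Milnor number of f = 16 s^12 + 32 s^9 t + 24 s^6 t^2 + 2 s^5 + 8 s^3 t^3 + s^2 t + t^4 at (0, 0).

The Hessian of f at 0 is [[0, 0], [0, 0]] with rank 0, so corank 2. A Groebner basis of the Jacobian ideal J(f) in C{s,t} is {s^3, s^2/4 + t^3, s*t}; counting standard monomials gives mu = 5. Corank 2; j^3 = s^2*t has shape L^2 M (L != M), so D-series; mu = 5 gives D_5.

Type D5, Milnor number mu = 5.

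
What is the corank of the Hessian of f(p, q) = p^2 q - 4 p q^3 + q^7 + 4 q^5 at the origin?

2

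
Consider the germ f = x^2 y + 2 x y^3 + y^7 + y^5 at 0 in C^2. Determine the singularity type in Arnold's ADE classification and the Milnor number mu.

The Hessian of f at 0 is [[0, 0], [0, 0]] with rank 0, so corank 2. A Groebner basis of the Jacobian ideal J(f) in C{x,y} is {x^2*y^2 + x^2/7 + x*y^2/7, x^3 - x^2/7 - x*y^2/7, x*y + y^3}; counting standard monomials gives mu = 8. Corank 2; j^3 = x^2*y has shape L^2 M (L != M), so D-series; mu = 8 gives D_8.

Type D_{8}, Milnor number mu = 8.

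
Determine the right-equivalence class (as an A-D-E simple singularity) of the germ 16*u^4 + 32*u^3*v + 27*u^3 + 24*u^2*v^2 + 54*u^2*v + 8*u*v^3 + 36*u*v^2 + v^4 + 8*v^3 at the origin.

The Hessian of f at 0 is [[0, 0], [0, 0]] with rank 0, so corank 2. A Groebner basis of the Jacobian ideal J(f) in C{u,v} is {v^4, u*v^2 + 11*v^3/18, u^2 + 4*u*v/3 + 4*v^2/9}; counting standard monomials gives mu = 6. Corank 2; j^3 = (3*u + 2*v)^3 is a perfect cube, so E-series; the 4-jet and mu = 6 give E_6.

E_6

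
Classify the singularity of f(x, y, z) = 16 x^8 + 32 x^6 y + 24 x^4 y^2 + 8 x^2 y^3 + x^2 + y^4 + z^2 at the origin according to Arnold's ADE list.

A_{3}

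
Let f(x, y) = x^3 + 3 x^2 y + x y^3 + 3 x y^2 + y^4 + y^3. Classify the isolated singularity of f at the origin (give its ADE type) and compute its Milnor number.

Type E_{7}, Milnor number mu = 7.

The Hessian of f at 0 is [[0, 0], [0, 0]] with rank 0, so corank 2. A Groebner basis of the Jacobian ideal J(f) in C{x,y} is {x^3 + 3*x^2*y + 6*x^2 + 12*x*y + 6*y^2, -3*x^2 + x*y^2 - 6*x*y - 3*y^2, 3*x^2 + 6*x*y + y^3 + 3*y^2}; counting standard monomials gives mu = 7. Corank 2; j^3 = (x + y)^3 is a perfect cube, so E-series; the 4-jet and mu = 7 give E_7.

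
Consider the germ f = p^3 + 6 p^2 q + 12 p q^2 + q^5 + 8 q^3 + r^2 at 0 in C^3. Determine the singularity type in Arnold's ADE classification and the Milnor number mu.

The Hessian of f at 0 has rank 1. Corank 2; j^3 = (p + 2*q)^3 is a perfect cube, so E-series; the 5-jet and mu = 8 give E_8.

Type E_8, Milnor number mu = 8.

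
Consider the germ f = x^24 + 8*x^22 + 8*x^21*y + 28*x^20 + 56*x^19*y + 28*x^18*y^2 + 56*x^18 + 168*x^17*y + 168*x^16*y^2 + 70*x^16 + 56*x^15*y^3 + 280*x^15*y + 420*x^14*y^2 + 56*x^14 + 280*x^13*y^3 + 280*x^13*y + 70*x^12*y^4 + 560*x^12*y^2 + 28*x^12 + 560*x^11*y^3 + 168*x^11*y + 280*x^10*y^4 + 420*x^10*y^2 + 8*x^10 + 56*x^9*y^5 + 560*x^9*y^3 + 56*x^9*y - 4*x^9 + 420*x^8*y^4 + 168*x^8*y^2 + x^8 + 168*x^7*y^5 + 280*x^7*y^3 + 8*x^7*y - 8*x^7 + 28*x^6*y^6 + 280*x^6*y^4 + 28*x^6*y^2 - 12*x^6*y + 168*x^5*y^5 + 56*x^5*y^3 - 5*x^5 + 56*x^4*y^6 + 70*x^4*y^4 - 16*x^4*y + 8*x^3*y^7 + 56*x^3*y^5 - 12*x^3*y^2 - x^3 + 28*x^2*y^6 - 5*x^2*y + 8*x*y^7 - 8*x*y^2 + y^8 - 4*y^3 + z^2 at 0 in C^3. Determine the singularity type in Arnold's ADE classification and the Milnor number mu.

Type D_{9}, Milnor number mu = 9.

The Hessian of f at 0 has rank 1. Corank 2; j^3 = -(x + y)*(x + 2*y)^2 has shape L^2 M (L != M), so D-series; mu = 9 gives D_9.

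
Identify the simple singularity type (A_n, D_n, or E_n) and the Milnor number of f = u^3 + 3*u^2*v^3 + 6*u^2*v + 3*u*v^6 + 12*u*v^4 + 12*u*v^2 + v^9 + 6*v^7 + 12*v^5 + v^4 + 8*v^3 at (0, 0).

Type E6, Milnor number mu = 6.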